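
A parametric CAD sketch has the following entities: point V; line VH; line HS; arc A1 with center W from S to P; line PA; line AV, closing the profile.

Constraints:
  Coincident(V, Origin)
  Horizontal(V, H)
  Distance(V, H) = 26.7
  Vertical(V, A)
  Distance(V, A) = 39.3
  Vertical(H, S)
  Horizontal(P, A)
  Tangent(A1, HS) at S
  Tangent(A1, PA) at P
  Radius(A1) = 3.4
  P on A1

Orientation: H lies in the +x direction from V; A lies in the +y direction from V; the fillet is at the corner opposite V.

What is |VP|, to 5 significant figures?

45.688

The virtual corner opposite V is at (26.700, 39.300). The tangent condition forces WS to be normal to HS and the tangent condition forces WP to be normal to PA, with radius 3.4, so the center W sits 3.4 in from both sides at W = (23.300, 35.900). That places the tangent points at S = (26.700, 35.900) on HS and P = (23.300, 39.300) on PA. Then |VP| = |P − V| = 45.688.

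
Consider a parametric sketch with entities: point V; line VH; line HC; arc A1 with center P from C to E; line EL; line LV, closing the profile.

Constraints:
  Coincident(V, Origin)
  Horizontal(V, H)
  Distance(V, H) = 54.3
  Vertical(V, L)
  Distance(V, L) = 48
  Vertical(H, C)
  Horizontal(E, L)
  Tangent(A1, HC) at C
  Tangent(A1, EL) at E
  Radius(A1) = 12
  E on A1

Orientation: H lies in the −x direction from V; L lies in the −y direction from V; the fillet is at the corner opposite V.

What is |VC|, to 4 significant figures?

65.15

The virtual corner opposite V is at (-54.30, -48.00). Tangency of A1 to HC means the radius PC is perpendicular to HC and the tangent condition forces PE to be normal to EL, with radius 12.0, so the center P sits 12.0 in from both sides at P = (-42.30, -36.00). That places the tangent points at C = (-54.30, -36.00) on HC and E = (-42.30, -48.00) on EL. Then |VC| = |C − V| = 65.15.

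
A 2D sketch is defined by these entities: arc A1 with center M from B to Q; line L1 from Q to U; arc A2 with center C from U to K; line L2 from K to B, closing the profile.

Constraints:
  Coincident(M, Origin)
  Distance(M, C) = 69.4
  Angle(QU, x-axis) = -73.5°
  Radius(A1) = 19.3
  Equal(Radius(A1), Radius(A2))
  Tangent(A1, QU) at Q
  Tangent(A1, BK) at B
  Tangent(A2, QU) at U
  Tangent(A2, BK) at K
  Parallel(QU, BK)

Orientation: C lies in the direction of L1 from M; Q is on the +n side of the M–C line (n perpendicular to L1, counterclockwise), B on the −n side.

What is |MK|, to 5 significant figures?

72.034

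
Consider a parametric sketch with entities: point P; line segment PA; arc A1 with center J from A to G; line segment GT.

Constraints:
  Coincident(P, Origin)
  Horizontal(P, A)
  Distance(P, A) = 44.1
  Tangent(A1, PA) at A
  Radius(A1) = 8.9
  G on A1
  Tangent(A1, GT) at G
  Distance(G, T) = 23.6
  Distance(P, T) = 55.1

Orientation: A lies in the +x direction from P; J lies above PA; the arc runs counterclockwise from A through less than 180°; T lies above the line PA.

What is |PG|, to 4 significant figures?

53.75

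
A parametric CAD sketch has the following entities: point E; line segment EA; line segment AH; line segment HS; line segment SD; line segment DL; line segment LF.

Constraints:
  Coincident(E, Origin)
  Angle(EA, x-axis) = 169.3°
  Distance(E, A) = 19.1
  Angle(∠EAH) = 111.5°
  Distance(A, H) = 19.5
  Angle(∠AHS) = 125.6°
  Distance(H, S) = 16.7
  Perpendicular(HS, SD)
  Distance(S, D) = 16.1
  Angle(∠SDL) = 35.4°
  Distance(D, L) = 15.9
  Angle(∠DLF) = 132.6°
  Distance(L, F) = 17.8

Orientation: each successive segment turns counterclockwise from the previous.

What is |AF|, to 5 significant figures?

37.627

E is at the origin; EA runs at 169.3° with length 19.1, so A = (-18.768, 3.5462). ∠EAH = 111.5° gives AH at -122.20° from the x-axis; with |AH| = 19.5, H = (-29.159, -12.955). ∠AHS = 125.6° gives HS at -67.800° from the x-axis; with |HS| = 16.7, S = (-22.849, -28.417). HS ⟂ SD, so SD runs at 22.200°; with |SD| = 16.1, D = (-7.9425, -22.333). ∠SDL = 35.4° gives DL at 166.80° from the x-axis; with |DL| = 15.9, L = (-23.422, -18.703). ∠DLF = 132.6° gives LF at -145.80° from the x-axis; with |LF| = 17.8, F = (-38.144, -28.708). Then |AF| = |F − A| = 37.627.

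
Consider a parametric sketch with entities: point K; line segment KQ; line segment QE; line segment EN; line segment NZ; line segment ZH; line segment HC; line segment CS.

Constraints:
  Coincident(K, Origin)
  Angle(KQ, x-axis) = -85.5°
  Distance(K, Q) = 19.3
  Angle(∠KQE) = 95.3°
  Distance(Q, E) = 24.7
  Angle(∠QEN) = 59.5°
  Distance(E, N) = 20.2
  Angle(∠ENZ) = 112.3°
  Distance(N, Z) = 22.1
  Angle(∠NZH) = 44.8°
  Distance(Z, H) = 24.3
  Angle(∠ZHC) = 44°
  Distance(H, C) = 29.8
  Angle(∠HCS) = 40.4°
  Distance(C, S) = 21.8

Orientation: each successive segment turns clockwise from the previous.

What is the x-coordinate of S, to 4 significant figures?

3.685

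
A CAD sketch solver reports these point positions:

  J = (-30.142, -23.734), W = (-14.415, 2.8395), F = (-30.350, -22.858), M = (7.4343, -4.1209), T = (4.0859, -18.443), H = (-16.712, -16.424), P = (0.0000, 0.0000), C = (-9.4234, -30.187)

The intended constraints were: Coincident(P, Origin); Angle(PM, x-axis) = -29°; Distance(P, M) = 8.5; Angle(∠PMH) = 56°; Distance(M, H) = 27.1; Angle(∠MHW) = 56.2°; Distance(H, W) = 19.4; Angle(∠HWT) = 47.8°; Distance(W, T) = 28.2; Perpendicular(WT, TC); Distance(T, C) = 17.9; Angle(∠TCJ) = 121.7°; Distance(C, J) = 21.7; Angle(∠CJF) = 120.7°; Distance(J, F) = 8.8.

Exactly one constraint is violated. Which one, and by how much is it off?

Distance(J, F) = 8.8 — off by 7.90.

P = (0.00, 0.00) ✓; PM at -29.00° ✓; |PM| = 8.500 ✓; ∠PMH = 56.00° ✓; |MH| = 27.10 ✓; ∠MHW = 56.20° ✓; |HW| = 19.40 ✓; ∠HWT = 47.80° ✓; |WT| = 28.20 ✓; ∠(WT, TC) = 90.00° ✓; |TC| = 17.90 ✓; ∠TCJ = 121.7° ✓; |CJ| = 21.70 ✓; ∠CJF = 120.7° ✓; |JF| = 0.9004 ✗.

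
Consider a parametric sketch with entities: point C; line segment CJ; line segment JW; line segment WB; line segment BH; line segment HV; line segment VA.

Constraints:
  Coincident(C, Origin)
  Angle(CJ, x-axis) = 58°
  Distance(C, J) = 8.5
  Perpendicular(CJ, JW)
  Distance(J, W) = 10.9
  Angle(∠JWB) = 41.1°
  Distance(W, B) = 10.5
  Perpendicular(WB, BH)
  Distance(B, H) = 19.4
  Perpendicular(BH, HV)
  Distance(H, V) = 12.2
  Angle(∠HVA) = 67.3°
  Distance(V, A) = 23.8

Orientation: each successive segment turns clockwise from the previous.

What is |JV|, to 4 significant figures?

15.75

C is at the origin; CJ runs at 58.0° with length 8.5, so J = (4.504, 7.208). CJ is perpendicular to JW, so JW runs at -32.00°; with |JW| = 10.9, W = (13.75, 1.432). ∠JWB = 41.1° gives WB at -170.9° from the x-axis; with |WB| = 10.5, B = (3.380, -0.2284). WB is perpendicular to BH, so BH runs at 99.10°; with |BH| = 19.4, H = (0.3119, 18.93). BH ⟂ HV, so HV runs at 9.100°; with |HV| = 12.2, V = (12.36, 20.86). Then |JV| = |V − J| = 15.75.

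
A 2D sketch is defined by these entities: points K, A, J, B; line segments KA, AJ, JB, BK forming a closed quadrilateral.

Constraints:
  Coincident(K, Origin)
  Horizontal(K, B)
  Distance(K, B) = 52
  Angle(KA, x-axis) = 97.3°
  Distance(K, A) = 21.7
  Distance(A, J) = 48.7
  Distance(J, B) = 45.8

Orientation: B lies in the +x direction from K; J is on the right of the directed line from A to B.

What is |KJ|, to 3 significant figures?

27.8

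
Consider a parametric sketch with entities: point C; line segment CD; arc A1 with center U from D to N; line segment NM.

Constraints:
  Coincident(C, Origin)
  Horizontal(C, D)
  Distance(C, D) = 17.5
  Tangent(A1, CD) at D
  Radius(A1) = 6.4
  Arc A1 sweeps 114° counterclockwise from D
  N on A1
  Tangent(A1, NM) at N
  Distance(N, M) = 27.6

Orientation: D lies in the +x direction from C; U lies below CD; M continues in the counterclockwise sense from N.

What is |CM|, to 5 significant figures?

41.161

C is at the origin; CD is horizontal with |CD| = 17.5 and D on the +x side, so D = (17.500, 0.0000). Since A1 is tangent to CD there, UD ⟂ CD, so U = D + (0, -6.4) = (17.500, -6.4000). On A1, D sits at bearing 90° from U; a 114° counterclockwise sweep puts N at bearing 204°, so N = U + 6.4·(cos 204°, sin 204°) = (11.653, -9.0031). Since A1 is tangent to NM there, UN ⟂ NM, so NM runs along (−sin 204°, cos 204°); with |NM| = 27.6, M = (22.879, -34.217). Then |CM| = |M − C| = 41.161.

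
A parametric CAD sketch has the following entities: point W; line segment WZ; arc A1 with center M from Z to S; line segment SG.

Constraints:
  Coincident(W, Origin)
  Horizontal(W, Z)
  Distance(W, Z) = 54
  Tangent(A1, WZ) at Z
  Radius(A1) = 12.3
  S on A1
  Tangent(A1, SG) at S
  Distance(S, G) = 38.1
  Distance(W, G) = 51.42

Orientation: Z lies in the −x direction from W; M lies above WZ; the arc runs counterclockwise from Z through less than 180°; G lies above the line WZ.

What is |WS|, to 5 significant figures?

43.290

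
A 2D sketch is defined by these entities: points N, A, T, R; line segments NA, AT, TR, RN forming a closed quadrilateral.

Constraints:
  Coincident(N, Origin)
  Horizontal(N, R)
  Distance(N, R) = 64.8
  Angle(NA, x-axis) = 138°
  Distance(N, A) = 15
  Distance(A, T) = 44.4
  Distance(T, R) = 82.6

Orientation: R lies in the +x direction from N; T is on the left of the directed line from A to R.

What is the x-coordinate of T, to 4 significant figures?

1.187

Checks: |AT| = 44.40 ✓; |TR| = 82.60 ✓.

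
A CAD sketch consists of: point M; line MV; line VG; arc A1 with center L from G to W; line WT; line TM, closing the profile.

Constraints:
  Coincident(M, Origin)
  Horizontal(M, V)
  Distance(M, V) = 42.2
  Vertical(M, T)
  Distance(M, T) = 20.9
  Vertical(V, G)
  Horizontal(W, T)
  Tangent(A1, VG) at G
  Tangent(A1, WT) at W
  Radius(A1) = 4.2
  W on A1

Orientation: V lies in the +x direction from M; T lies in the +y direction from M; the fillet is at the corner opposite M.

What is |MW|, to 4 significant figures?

43.37

M is at the origin; M and V share the same y with |MV| = 42.2 and V on the +x side, so V = (42.20, 0.000). MT is vertical with |MT| = 20.9 and T on the +y side, so T = (0.000, 20.90). The virtual corner opposite M is at (42.20, 20.90). A1 meets VG tangentially, so LG is at right angles to VG and tangency of A1 to WT means the radius LW is perpendicular to WT, with radius 4.2, so the center L sits 4.2 in from both sides at L = (38.00, 16.70). That places the tangent points at G = (42.20, 16.70) on VG and W = (38.00, 20.90) on WT. Then |MW| = |W − M| = 43.37.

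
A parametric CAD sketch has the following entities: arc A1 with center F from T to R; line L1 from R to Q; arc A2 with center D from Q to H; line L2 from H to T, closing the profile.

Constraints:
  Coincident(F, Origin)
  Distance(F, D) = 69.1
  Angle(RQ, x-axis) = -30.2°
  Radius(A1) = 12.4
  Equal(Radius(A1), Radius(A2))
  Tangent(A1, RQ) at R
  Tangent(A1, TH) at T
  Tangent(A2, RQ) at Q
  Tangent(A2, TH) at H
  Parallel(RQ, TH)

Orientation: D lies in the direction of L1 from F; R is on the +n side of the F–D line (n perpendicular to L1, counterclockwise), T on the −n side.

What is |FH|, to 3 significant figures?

70.2

Tangency of A1 to both parallel lines with radius 12.4 puts R and T at F ± 12.4·n: R = (6.24, 10.7), T = (-6.24, -10.7). Equal radii place Q and H the same way about D: Q = D + 12.4·n = (66.0, -24.0), H = D − 12.4·n = (53.5, -45.5). Then |FH| = |H − F| = 70.2.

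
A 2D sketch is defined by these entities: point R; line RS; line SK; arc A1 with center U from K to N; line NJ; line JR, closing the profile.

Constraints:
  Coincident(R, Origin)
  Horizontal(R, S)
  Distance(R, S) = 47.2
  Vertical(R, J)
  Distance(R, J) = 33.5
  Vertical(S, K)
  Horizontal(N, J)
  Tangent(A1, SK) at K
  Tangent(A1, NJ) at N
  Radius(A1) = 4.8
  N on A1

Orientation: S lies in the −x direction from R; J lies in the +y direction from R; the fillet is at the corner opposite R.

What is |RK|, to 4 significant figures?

55.24

R is at the origin; R and S share the same y with |RS| = 47.2 and S on the −x side, so S = (-47.20, 0.000). R and J share the same x with |RJ| = 33.5 and J on the +y side, so J = (0.000, 33.50). The virtual corner opposite R is at (-47.20, 33.50). Since A1 is tangent to SK there, UK ⟂ SK and tangency of A1 to NJ means the radius UN is perpendicular to NJ, with radius 4.8, so the center U sits 4.8 in from both sides at U = (-42.40, 28.70). That places the tangent points at K = (-47.20, 28.70) on SK and N = (-42.40, 33.50) on NJ. Then |RK| = |K − R| = 55.24.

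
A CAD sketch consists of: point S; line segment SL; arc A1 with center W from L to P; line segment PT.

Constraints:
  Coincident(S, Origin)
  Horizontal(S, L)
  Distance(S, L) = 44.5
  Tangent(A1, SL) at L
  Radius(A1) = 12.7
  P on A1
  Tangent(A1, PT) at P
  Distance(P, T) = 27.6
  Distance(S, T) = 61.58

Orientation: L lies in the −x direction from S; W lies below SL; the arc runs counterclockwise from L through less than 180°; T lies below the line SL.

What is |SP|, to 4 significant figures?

58.83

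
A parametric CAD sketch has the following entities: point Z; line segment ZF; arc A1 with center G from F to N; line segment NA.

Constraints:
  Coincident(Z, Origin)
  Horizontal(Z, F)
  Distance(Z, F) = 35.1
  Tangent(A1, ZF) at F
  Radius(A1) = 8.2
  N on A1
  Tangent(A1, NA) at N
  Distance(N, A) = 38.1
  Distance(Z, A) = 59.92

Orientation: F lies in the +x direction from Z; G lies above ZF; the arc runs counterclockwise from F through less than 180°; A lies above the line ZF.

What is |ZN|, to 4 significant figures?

44.23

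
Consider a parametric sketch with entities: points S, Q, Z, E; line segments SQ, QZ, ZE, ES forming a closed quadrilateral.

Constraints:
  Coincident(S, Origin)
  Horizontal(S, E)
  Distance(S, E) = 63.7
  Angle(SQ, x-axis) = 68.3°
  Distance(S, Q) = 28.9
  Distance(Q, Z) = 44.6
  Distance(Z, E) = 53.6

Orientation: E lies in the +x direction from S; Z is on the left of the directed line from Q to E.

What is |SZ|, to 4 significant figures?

70.23

Checks: |QZ| = 44.60 ✓; |ZE| = 53.60 ✓.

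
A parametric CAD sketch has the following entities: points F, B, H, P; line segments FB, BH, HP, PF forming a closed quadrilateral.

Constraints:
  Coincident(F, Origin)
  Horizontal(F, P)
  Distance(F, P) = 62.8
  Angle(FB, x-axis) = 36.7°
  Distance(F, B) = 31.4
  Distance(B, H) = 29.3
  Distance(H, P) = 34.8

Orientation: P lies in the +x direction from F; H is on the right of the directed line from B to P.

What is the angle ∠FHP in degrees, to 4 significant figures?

143.9°

F is at the origin; F and P share the same y with |FP| = 62.8 and P in +x, so P = (62.8, 0). FB runs at 36.7° with |FB| = 31.4, so B = (25.18, 18.77). H is determined by |BH| = 29.3 and |HP| = 34.8 together: it lies at the intersection of circle(B, 29.3) and circle(P, 34.8). With |BP| = 42.04, the foot of the radical line on BP is 16.83 from B and the perpendicular offset is √(29.3² − 16.83²) = 23.98. Taking the right-of-BP solution: H = (29.53, -10.21).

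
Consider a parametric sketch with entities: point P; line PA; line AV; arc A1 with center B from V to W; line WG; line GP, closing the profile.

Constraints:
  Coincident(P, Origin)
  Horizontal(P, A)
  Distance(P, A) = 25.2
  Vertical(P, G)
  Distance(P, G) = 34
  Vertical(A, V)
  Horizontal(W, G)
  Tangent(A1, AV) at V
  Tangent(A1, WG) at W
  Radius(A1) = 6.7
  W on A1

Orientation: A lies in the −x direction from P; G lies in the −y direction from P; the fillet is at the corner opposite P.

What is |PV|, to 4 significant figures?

37.15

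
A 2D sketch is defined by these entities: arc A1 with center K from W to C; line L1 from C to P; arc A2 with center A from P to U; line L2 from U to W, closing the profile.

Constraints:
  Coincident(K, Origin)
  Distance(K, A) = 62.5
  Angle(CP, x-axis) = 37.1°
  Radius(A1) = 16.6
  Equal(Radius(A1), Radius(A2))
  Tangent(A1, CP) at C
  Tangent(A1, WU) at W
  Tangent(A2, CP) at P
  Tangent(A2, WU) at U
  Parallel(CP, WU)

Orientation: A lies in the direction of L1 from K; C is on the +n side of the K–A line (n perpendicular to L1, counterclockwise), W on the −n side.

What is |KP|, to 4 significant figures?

64.67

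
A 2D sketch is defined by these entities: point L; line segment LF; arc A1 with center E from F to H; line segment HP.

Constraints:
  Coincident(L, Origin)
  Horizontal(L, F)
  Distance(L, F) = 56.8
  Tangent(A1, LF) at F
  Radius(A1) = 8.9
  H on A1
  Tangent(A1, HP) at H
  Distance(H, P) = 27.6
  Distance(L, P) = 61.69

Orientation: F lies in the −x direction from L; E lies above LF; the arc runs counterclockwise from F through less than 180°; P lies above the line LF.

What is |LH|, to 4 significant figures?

48.82

Checks: L.y = 0.00, F.y = 0.00 ✓; |EH| = 8.900 ✓; ∠(EH, HP) = 90.00° ✓; |HP| = 27.60 ✓; |LP| = 61.69 ✓.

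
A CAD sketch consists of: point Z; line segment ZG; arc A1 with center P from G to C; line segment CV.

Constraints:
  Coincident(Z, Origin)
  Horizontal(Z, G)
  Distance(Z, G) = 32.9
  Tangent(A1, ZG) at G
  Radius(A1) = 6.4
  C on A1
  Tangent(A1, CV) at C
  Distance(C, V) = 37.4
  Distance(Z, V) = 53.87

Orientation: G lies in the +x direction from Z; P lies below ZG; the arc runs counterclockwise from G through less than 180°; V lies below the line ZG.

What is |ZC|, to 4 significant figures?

27.47

Checks: Z = (0.00, 0.00) ✓; |PC| = 6.400 ✓; ∠(PC, CV) = 90.00° ✓; |CV| = 37.40 ✓; |ZV| = 53.87 ✓.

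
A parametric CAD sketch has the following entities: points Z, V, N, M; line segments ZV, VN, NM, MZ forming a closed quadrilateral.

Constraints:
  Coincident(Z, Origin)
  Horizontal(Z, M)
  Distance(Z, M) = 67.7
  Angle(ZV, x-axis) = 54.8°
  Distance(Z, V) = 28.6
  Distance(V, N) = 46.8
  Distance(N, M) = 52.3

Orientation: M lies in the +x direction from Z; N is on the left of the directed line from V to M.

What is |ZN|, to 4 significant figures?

74.41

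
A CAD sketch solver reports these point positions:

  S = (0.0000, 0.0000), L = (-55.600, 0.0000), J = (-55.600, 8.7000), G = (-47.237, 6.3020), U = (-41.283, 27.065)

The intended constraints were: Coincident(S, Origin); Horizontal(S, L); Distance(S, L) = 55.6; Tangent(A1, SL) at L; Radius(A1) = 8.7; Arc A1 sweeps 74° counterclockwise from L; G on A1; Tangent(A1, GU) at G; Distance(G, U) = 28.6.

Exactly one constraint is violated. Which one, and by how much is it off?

Distance(G, U) = 28.6 — off by 7.00.

S = (0.00, 0.00) ✓; S.y = 0.00, L.y = 0.00 ✓; |SL| = 55.60 ✓; ∠(JL, LS) = 90.00° ✓; |JL| = 8.700 ✓; bearing(J→G) − bearing(J→L) = 74.00° ✓; |JG| = 8.700 ✓; ∠(JG, GU) = 90.00° ✓; |GU| = 21.60 ✗.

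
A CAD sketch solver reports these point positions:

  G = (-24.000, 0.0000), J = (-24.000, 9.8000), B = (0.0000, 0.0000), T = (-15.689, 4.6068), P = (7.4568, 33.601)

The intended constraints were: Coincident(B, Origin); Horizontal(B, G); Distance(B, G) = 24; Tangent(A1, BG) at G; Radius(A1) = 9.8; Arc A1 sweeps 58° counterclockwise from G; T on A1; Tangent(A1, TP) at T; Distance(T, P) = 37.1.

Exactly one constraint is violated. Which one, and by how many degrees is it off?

Tangent(A1, TP) at T — off by 6.60°.

B = (0.00, 0.00) ✓; B.y = 0.00, G.y = 0.00 ✓; |BG| = 24.00 ✓; ∠(JG, GB) = 90.00° ✓; |JG| = 9.800 ✓; bearing(J→T) − bearing(J→G) = 58.00° ✓; |JT| = 9.800 ✓; ∠(JT, TP) = 96.60° ✗; |TP| = 37.10 ✓.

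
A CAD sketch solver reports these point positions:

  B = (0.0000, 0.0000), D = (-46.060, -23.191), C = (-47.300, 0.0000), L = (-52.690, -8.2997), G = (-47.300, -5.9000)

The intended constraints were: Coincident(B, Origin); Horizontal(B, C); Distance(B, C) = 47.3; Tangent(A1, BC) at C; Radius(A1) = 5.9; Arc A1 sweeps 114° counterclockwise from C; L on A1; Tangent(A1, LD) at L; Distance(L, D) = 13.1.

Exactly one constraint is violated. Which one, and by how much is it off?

Distance(L, D) = 13.1 — off by 3.20.

B = (0.00, 0.00) ✓; B.y = 0.00, C.y = 0.00 ✓; |BC| = 47.30 ✓; ∠(GC, CB) = 90.00° ✓; |GC| = 5.900 ✓; bearing(G→L) − bearing(G→C) = 114.0° ✓; |GL| = 5.900 ✓; ∠(GL, LD) = 90.00° ✓; |LD| = 16.30 ✗.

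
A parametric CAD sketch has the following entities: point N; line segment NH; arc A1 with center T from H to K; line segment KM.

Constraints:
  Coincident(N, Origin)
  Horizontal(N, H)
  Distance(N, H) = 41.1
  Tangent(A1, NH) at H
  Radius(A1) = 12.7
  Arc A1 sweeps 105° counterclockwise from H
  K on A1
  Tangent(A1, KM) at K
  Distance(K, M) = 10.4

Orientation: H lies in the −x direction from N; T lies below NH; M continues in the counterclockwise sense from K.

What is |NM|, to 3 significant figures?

57.0

N is at the origin; NH is horizontal with |NH| = 41.1 and H on the −x side, so H = (-41.1, 0.00). Tangency of A1 to NH means the radius TH is perpendicular to NH, so T = H + (0, -12.7) = (-41.1, -12.7). On A1, H sits at bearing 90° from T; a 105° counterclockwise sweep puts K at bearing 195°, so K = T + 12.7·(cos 195°, sin 195°) = (-53.4, -16.0). The tangent condition forces TK to be normal to KM, so KM runs along (−sin 195°, cos 195°); with |KM| = 10.4, M = (-50.7, -26.0). Then |NM| = |M − N| = 57.0.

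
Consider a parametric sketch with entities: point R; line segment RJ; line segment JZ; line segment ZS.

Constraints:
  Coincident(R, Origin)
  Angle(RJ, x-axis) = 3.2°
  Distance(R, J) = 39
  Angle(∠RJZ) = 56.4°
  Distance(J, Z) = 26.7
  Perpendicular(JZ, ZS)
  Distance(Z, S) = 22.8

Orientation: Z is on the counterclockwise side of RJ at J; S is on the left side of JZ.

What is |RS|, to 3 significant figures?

11.0

R is at the origin; RJ runs at 3.2° with length 39.0, so J = 39.0·(cos 3.2°, sin 3.2°) = (38.9, 2.18). ∠RJZ = 56.4°, so JZ runs at 3.2° + (180° − 56.4°) = 127° from the x-axis; with |JZ| = 26.7, Z = J + 26.7·(cos 127°, sin 127°) = (22.9, 23.6). JZ is perpendicular to ZS; with |ZS| = 22.8 on the left of JZ, S = Z + 22.8·(-0.801, -0.599) = (4.69, 9.90). Then |RS| = |S − R| = 11.0.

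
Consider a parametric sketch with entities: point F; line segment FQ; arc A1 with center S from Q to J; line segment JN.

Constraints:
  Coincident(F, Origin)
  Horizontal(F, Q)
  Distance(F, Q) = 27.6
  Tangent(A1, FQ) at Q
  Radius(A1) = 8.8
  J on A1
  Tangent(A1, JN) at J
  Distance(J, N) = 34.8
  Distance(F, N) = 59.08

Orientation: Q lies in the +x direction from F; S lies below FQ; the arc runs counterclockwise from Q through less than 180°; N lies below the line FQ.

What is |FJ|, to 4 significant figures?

25.00

Checks: |SJ| = 8.800 ✓; ∠(SJ, JN) = 90.00° ✓; |JN| = 34.80 ✓; |FN| = 59.08 ✓.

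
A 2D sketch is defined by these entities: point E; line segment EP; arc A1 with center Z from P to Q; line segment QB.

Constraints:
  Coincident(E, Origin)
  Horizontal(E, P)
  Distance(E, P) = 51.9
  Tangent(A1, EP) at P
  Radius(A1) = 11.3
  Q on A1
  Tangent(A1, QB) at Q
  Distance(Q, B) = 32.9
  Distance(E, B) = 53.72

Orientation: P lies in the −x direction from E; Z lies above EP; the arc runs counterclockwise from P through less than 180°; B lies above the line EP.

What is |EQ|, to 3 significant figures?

41.8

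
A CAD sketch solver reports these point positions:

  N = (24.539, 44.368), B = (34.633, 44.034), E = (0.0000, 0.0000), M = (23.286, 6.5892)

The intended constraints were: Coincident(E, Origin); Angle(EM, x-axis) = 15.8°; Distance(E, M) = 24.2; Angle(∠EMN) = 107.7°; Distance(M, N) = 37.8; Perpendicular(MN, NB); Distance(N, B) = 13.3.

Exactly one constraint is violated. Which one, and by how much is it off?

Distance(N, B) = 13.3 — off by 3.20.

E = (0.00, 0.00) ✓; EM at 15.80° ✓; |EM| = 24.20 ✓; ∠EMN = 107.7° ✓; |MN| = 37.80 ✓; ∠(MN, NB) = 90.00° ✓; |NB| = 10.10 ✗.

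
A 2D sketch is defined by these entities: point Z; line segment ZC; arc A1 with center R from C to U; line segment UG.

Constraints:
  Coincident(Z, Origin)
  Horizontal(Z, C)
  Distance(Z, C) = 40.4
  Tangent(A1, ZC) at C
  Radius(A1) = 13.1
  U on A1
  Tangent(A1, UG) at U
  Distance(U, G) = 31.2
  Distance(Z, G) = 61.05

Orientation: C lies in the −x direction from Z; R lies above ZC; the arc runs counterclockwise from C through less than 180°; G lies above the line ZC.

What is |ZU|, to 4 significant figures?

33.23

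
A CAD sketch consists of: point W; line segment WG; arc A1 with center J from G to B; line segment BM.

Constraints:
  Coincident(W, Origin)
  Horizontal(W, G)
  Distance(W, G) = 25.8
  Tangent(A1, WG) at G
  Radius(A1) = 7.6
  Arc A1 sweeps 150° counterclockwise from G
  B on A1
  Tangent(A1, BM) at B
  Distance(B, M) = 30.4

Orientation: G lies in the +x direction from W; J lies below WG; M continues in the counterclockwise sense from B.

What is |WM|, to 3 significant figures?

56.6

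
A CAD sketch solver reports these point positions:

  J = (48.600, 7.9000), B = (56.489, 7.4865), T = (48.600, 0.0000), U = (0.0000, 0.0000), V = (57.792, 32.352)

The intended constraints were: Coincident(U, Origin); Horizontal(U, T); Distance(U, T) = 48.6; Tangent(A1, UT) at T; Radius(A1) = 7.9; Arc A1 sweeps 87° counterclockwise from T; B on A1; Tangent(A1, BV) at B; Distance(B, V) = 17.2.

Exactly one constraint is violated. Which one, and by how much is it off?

Distance(B, V) = 17.2 — off by 7.70.

U = (0.00, 0.00) ✓; U.y = 0.00, T.y = 0.00 ✓; |UT| = 48.60 ✓; ∠(JT, TU) = 90.00° ✓; |JT| = 7.900 ✓; bearing(J→B) − bearing(J→T) = 87.00° ✓; |JB| = 7.900 ✓; ∠(JB, BV) = 90.00° ✓; |BV| = 24.90 ✗.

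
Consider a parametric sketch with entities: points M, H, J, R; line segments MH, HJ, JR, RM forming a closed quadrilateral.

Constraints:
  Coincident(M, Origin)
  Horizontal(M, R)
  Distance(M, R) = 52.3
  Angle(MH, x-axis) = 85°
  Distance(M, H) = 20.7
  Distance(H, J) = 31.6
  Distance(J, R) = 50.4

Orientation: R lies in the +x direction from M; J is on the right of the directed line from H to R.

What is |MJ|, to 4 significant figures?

11.38

Checks: |HJ| = 31.60 ✓; |JR| = 50.40 ✓.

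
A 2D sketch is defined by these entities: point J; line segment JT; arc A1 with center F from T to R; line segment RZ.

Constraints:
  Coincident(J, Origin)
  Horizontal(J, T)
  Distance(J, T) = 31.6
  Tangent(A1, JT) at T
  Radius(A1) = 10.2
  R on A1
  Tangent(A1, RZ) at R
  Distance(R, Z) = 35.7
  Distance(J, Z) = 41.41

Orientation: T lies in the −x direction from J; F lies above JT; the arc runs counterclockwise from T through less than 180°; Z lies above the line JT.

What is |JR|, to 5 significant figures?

23.016

J is at the origin; J and T share the same y with |JT| = 31.6 and T on the −x side, so T = (-31.600, 0.0000). Since A1 is tangent to JT there, FT ⟂ JT, so F = T + (0, 10.2) = (-31.600, 10.200). Since FR ⟂ RZ (tangency), |FZ| = √(10.2² + 35.7²) = 37.129 regardless of where R sits on A1. So Z lies on both circle(J, 41.41) and circle(F, 37.129); the above-JT intersection is Z = (-9.7782, 40.239). R is the foot of the tangent from Z: R = (-22.018, 6.7028).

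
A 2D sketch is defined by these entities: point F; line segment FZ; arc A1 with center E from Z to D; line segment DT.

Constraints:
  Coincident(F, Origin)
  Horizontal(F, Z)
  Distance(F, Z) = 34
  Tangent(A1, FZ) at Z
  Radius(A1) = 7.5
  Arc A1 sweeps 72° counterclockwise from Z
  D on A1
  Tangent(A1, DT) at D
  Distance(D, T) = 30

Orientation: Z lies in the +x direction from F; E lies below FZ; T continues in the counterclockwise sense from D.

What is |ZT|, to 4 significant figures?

37.49

F is at the origin; F and Z share the same y with |FZ| = 34.0 and Z on the +x side, so Z = (34.00, 0.000). The tangent condition forces EZ to be normal to FZ, so E = Z + (0, -7.5) = (34.00, -7.500). On A1, Z sits at bearing 90° from E; a 72° counterclockwise sweep puts D at bearing 162°, so D = E + 7.5·(cos 162°, sin 162°) = (26.87, -5.182). A1 meets DT tangentially, so ED is at right angles to DT, so DT runs along (−sin 162°, cos 162°); with |DT| = 30.0, T = (17.60, -33.71). Then |ZT| = |T − Z| = 37.49.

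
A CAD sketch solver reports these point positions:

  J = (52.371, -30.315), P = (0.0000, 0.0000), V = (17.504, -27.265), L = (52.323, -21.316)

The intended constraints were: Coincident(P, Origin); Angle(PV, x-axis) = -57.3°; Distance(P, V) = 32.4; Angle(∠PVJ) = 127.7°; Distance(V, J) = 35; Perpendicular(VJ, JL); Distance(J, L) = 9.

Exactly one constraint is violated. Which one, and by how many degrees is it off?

Perpendicular(VJ, JL) — off by 5.30°.

P = (0.00, 0.00) ✓; PV at -57.30° ✓; |PV| = 32.40 ✓; ∠PVJ = 127.7° ✓; |VJ| = 35.00 ✓; ∠(VJ, JL) = 95.30° ✗; |JL| = 8.999 ✓.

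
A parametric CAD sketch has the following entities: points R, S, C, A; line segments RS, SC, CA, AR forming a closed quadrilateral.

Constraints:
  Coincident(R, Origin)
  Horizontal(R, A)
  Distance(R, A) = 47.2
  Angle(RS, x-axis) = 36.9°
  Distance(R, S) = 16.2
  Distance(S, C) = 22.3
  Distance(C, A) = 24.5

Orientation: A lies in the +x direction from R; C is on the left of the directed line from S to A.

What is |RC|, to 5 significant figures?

38.359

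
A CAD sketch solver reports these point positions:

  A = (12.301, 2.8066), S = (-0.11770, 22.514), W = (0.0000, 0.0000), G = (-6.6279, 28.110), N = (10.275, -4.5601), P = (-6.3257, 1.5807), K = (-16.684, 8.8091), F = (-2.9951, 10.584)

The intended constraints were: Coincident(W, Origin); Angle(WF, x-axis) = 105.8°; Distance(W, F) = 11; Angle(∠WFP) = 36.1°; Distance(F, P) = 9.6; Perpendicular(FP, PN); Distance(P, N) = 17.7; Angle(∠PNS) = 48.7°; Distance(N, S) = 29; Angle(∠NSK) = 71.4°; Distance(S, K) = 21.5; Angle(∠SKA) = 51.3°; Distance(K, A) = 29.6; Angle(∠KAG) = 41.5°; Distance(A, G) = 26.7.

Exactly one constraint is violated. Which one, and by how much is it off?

Distance(A, G) = 26.7 — off by 4.90.

W = (0.00, 0.00) ✓; WF at 105.8° ✓; |WF| = 11.00 ✓; ∠WFP = 36.10° ✓; |FP| = 9.600 ✓; ∠(FP, PN) = 90.00° ✓; |PN| = 17.70 ✓; ∠PNS = 48.70° ✓; |NS| = 29.00 ✓; ∠NSK = 71.40° ✓; |SK| = 21.50 ✓; ∠SKA = 51.30° ✓; |KA| = 29.60 ✓; ∠KAG = 41.50° ✓; |AG| = 31.60 ✗.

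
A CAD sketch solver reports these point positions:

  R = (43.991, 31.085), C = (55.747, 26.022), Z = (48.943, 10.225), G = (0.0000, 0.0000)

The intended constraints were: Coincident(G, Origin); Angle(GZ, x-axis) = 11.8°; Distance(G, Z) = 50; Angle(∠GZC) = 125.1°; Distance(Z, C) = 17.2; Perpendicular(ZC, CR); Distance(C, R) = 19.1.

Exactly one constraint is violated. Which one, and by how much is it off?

Distance(C, R) = 19.1 — off by 6.30.

G = (0.00, 0.00) ✓; GZ at 11.80° ✓; |GZ| = 50.00 ✓; ∠GZC = 125.1° ✓; |ZC| = 17.20 ✓; ∠(ZC, CR) = 90.00° ✓; |CR| = 12.80 ✗.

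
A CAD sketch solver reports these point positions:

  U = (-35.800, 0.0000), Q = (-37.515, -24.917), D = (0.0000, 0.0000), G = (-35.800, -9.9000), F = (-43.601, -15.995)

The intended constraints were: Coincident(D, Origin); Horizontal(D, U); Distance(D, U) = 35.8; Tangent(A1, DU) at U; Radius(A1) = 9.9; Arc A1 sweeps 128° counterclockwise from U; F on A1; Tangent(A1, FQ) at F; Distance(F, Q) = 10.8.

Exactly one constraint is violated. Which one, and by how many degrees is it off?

Tangent(A1, FQ) at F — off by 3.70°.

D = (0.00, 0.00) ✓; D.y = 0.00, U.y = 0.00 ✓; |DU| = 35.80 ✓; ∠(GU, UD) = 90.00° ✓; |GU| = 9.900 ✓; bearing(G→F) − bearing(G→U) = 128.0° ✓; |GF| = 9.900 ✓; ∠(GF, FQ) = 93.70° ✗; |FQ| = 10.80 ✓.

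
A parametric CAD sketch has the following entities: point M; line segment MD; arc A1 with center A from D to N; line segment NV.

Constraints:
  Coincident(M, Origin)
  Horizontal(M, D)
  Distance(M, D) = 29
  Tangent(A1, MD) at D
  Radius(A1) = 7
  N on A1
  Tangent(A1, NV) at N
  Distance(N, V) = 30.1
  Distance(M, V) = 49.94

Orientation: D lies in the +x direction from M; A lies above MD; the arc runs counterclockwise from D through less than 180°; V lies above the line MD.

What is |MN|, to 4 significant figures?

36.78

Checks: |AN| = 7.000 ✓; ∠(AN, NV) = 90.00° ✓; |NV| = 30.10 ✓; |MV| = 49.94 ✓.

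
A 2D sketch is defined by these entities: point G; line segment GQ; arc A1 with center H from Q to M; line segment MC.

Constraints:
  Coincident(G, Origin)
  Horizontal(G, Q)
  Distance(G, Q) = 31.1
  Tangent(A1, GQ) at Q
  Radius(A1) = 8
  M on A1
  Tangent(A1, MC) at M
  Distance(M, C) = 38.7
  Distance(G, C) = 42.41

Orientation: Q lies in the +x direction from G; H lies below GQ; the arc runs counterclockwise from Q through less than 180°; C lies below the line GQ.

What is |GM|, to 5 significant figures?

24.182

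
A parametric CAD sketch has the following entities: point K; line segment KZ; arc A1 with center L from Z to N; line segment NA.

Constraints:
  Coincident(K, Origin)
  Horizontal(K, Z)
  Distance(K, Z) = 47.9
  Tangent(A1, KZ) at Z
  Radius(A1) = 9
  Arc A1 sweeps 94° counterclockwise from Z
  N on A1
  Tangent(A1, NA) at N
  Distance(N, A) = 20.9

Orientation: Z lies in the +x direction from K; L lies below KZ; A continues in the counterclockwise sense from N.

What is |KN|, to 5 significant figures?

40.095

Tangency of A1 to KZ means the radius LZ is perpendicular to KZ, so L = Z + (0, -9) = (47.900, -9.0000). On A1, Z sits at bearing 90° from L; a 94° counterclockwise sweep puts N at bearing 184°, so N = L + 9.0·(cos 184°, sin 184°) = (38.922, -9.6278). Then |KN| = |N − K| = 40.095.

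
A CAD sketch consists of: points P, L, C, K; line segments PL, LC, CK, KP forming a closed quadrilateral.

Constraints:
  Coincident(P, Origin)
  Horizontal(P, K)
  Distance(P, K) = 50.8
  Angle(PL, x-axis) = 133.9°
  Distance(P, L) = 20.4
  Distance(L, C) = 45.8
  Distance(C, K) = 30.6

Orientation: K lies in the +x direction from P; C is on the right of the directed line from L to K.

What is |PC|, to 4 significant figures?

25.94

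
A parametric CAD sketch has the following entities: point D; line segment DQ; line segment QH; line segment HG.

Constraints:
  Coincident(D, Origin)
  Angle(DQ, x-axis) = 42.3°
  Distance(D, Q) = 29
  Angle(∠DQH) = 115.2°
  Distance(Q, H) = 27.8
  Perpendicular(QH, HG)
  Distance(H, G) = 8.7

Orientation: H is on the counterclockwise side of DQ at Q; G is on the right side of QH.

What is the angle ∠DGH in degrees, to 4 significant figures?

48.97°

∠DQH = 115.2°, so QH runs at 42.3° + (180° − 115.2°) = 107.1° from the x-axis; with |QH| = 27.8, H = Q + 27.8·(cos 107.1°, sin 107.1°) = (13.27, 46.09). QH is perpendicular to HG; with |HG| = 8.7 on the right of QH, G = H + 8.7·(0.9558, 0.2940) = (21.59, 48.65). Then cos ∠DGH = GD·GH / (|GD||GH|), giving 48.97°.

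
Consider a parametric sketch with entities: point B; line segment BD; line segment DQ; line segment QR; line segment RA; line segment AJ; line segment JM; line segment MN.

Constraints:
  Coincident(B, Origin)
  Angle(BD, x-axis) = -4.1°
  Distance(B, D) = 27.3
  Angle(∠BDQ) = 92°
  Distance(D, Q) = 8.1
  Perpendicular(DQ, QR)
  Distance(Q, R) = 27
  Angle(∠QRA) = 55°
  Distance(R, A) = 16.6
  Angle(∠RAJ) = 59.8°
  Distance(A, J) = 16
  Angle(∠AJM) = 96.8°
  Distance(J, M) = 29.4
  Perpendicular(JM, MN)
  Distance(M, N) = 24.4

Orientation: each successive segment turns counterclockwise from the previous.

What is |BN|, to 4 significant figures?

21.80

B is at the origin; BD runs at -4.1° with length 27.3, so D = (27.23, -1.952). ∠BDQ = 92.0° gives DQ at 83.90° from the x-axis; with |DQ| = 8.1, Q = (28.09, 6.102). DQ ⟂ QR, so QR runs at 173.9°; with |QR| = 27.0, R = (1.244, 8.971). ∠QRA = 55.0° gives RA at -61.10° from the x-axis; with |RA| = 16.6, A = (9.266, -5.561). ∠RAJ = 59.8° gives AJ at 59.10° from the x-axis; with |AJ| = 16.0, J = (17.48, 8.168). ∠AJM = 96.8° gives JM at 142.3° from the x-axis; with |JM| = 29.4, M = (-5.779, 26.15). JM ⟂ MN, so MN runs at -127.7°; with |MN| = 24.4, N = (-20.70, 6.841). Then |BN| = |N − B| = 21.80.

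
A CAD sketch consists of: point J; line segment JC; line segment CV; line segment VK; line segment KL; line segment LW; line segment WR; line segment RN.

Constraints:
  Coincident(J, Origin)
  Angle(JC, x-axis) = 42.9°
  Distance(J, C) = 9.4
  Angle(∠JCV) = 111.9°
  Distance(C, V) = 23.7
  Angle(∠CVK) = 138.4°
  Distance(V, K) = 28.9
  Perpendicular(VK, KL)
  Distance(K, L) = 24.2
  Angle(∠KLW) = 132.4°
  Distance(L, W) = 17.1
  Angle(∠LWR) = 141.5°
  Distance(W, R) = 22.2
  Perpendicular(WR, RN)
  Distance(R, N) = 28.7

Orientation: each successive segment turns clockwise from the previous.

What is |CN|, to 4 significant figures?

12.19

∠LWR = 141.5° gives WR at 117.1° from the x-axis; with |WR| = 22.2, R = (-8.214, -12.96). WR is perpendicular to RN, so RN runs at 27.10°; with |RN| = 28.7, N = (17.34, 0.1124). Then |CN| = |N − C| = 12.19.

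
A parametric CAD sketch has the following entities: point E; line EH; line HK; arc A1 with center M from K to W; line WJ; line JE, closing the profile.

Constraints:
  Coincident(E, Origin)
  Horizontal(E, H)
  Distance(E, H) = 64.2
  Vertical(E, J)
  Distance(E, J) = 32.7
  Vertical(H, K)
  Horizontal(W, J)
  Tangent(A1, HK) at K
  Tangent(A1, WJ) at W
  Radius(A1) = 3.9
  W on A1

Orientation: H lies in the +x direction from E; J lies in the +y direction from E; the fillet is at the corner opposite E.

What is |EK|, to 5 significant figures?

70.364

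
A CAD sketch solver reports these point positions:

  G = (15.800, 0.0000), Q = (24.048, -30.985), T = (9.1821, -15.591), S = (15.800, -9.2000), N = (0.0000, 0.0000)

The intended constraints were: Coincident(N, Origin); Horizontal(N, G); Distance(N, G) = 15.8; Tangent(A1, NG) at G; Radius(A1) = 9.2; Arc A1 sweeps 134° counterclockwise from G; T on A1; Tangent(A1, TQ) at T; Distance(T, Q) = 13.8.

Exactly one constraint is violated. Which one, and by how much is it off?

Distance(T, Q) = 13.8 — off by 7.60.

N = (0.00, 0.00) ✓; N.y = 0.00, G.y = 0.00 ✓; |NG| = 15.80 ✓; ∠(SG, GN) = 90.00° ✓; |SG| = 9.200 ✓; bearing(S→T) − bearing(S→G) = 134.0° ✓; |ST| = 9.200 ✓; ∠(ST, TQ) = 90.00° ✓; |TQ| = 21.40 ✗.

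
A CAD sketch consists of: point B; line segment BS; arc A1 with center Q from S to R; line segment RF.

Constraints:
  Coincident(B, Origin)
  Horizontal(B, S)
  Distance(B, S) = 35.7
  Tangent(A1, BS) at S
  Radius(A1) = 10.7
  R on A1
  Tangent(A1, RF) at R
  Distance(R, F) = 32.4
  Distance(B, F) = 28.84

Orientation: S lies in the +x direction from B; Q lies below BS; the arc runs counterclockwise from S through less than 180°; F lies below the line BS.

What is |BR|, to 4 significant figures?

27.87

Checks: |QS| = 10.70 ✓; |QR| = 10.70 ✓; ∠(QR, RF) = 90.00° ✓; |RF| = 32.40 ✓; |BF| = 28.84 ✓.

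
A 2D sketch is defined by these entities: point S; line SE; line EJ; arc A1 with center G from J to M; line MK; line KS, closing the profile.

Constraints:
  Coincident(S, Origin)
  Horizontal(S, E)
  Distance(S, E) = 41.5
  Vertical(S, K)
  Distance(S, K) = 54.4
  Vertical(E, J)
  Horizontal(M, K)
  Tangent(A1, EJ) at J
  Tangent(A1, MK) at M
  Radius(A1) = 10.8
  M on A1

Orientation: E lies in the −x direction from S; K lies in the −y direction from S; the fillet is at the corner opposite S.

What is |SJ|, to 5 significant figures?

60.193

The virtual corner opposite S is at (-41.500, -54.400). Tangency of A1 to EJ means the radius GJ is perpendicular to EJ and A1 meets MK tangentially, so GM is at right angles to MK, with radius 10.8, so the center G sits 10.8 in from both sides at G = (-30.700, -43.600). That places the tangent points at J = (-41.500, -43.600) on EJ and M = (-30.700, -54.400) on MK. Then |SJ| = |J − S| = 60.193.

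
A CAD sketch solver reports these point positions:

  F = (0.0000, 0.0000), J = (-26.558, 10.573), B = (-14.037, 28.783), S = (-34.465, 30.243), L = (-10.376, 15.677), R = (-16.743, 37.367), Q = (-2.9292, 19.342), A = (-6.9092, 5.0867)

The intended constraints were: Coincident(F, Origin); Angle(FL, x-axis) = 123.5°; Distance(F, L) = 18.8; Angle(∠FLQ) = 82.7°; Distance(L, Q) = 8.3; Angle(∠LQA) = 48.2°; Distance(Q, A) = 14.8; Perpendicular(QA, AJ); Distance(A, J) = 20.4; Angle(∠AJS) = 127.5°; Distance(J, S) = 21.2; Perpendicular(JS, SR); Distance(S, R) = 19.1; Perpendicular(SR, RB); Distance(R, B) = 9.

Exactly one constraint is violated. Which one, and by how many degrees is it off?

Perpendicular(SR, RB) — off by 4.40°.

F = (0.00, 0.00) ✓; FL at 123.5° ✓; |FL| = 18.80 ✓; ∠FLQ = 82.71° ✓; |LQ| = 8.300 ✓; ∠LQA = 48.20° ✓; |QA| = 14.80 ✓; ∠(QA, AJ) = 90.00° ✓; |AJ| = 20.40 ✓; ∠AJS = 127.5° ✓; |JS| = 21.20 ✓; ∠(JS, SR) = 90.00° ✓; |SR| = 19.10 ✓; ∠(SR, RB) = 94.40° ✗; |RB| = 9.000 ✓.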